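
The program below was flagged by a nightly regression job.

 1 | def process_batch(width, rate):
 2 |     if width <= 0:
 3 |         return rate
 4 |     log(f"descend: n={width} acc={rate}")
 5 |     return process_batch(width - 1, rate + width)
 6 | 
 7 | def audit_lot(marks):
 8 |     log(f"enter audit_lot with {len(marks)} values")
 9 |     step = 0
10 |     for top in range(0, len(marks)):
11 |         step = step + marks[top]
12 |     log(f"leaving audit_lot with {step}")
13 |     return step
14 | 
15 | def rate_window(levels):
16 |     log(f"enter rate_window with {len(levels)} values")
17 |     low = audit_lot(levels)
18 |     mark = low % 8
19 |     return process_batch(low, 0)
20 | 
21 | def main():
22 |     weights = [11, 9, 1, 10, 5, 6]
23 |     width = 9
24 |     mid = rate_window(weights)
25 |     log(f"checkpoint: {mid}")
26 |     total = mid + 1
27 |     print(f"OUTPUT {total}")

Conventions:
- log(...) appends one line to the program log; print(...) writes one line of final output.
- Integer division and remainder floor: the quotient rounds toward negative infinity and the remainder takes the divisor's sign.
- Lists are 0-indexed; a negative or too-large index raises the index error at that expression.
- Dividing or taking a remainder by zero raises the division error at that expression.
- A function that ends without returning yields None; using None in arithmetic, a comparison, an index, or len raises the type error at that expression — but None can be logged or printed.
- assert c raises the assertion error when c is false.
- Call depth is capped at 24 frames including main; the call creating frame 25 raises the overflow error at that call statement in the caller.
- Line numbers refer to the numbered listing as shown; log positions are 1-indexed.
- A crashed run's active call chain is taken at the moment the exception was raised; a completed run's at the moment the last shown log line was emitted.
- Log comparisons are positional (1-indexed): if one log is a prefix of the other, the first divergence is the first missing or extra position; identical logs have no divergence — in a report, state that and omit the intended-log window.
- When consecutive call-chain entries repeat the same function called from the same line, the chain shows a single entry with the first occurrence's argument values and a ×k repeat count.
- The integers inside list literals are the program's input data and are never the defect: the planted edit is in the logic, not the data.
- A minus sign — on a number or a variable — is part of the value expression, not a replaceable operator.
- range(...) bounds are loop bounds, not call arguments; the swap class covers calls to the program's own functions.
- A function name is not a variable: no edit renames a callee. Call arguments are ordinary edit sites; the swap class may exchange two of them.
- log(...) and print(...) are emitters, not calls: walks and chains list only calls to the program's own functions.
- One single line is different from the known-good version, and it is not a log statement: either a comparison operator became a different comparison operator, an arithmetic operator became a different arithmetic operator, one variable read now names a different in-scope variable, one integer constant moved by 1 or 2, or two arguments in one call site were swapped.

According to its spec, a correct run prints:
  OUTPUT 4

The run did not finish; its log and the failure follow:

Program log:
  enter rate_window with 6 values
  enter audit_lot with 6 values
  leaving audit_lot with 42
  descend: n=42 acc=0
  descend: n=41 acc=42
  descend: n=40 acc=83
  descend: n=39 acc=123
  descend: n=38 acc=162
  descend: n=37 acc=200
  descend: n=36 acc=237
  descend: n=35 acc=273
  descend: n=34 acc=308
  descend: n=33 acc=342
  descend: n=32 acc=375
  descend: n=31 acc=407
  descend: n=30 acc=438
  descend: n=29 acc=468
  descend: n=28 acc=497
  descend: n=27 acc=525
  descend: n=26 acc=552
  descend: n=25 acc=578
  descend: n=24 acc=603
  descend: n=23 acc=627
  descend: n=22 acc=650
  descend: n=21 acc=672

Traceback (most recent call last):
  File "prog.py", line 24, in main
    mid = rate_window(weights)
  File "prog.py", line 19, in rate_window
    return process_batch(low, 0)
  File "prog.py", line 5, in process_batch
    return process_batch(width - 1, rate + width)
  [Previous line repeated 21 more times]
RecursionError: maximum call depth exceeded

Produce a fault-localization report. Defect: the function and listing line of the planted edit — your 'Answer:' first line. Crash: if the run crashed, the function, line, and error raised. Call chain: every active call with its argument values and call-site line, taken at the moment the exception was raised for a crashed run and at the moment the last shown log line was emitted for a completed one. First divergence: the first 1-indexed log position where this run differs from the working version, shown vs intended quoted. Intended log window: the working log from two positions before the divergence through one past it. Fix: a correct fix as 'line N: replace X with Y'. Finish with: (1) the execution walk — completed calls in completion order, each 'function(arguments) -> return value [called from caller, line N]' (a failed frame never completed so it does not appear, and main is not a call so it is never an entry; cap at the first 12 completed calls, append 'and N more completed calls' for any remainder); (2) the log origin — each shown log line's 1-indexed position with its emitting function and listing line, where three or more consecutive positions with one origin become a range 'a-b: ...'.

Answer: the defect is in rate_window at line 19.
Key observation: The earliest visible damage is log position 4 — 'descend: n=42 acc=0' rather than the intended 'descend: n=2 acc=0'.
Crash: process_batch, line 5, RecursionError.
Call chain: main -> rate_window([11, 9, 1, 10, 5, 6]) (called at line 24) -> process_batch(42, 0) (called at line 19) -> process_batch(41, 42) (called at line 5) ×21.
First divergence: at position 4 the run shows 'descend: n=42 acc=0' where the working version logs 'descend: n=2 acc=0'.
Intended log window:
  2: enter audit_lot with 6 values
  3: leaving audit_lot with 42
  4: descend: n=2 acc=0
  5: descend: n=1 acc=2
Execution walk:
  audit_lot([11, 9, 1, 10, 5, 6]) -> 42  [called from rate_window, line 17]
Log line origins:
  1: emitted by rate_window (line 16)
  2: emitted by audit_lot (line 8)
  3: emitted by audit_lot (line 12)
  4-25: emitted by process_batch (line 4)
A correct fix: line 19: replace `low` with `mark`.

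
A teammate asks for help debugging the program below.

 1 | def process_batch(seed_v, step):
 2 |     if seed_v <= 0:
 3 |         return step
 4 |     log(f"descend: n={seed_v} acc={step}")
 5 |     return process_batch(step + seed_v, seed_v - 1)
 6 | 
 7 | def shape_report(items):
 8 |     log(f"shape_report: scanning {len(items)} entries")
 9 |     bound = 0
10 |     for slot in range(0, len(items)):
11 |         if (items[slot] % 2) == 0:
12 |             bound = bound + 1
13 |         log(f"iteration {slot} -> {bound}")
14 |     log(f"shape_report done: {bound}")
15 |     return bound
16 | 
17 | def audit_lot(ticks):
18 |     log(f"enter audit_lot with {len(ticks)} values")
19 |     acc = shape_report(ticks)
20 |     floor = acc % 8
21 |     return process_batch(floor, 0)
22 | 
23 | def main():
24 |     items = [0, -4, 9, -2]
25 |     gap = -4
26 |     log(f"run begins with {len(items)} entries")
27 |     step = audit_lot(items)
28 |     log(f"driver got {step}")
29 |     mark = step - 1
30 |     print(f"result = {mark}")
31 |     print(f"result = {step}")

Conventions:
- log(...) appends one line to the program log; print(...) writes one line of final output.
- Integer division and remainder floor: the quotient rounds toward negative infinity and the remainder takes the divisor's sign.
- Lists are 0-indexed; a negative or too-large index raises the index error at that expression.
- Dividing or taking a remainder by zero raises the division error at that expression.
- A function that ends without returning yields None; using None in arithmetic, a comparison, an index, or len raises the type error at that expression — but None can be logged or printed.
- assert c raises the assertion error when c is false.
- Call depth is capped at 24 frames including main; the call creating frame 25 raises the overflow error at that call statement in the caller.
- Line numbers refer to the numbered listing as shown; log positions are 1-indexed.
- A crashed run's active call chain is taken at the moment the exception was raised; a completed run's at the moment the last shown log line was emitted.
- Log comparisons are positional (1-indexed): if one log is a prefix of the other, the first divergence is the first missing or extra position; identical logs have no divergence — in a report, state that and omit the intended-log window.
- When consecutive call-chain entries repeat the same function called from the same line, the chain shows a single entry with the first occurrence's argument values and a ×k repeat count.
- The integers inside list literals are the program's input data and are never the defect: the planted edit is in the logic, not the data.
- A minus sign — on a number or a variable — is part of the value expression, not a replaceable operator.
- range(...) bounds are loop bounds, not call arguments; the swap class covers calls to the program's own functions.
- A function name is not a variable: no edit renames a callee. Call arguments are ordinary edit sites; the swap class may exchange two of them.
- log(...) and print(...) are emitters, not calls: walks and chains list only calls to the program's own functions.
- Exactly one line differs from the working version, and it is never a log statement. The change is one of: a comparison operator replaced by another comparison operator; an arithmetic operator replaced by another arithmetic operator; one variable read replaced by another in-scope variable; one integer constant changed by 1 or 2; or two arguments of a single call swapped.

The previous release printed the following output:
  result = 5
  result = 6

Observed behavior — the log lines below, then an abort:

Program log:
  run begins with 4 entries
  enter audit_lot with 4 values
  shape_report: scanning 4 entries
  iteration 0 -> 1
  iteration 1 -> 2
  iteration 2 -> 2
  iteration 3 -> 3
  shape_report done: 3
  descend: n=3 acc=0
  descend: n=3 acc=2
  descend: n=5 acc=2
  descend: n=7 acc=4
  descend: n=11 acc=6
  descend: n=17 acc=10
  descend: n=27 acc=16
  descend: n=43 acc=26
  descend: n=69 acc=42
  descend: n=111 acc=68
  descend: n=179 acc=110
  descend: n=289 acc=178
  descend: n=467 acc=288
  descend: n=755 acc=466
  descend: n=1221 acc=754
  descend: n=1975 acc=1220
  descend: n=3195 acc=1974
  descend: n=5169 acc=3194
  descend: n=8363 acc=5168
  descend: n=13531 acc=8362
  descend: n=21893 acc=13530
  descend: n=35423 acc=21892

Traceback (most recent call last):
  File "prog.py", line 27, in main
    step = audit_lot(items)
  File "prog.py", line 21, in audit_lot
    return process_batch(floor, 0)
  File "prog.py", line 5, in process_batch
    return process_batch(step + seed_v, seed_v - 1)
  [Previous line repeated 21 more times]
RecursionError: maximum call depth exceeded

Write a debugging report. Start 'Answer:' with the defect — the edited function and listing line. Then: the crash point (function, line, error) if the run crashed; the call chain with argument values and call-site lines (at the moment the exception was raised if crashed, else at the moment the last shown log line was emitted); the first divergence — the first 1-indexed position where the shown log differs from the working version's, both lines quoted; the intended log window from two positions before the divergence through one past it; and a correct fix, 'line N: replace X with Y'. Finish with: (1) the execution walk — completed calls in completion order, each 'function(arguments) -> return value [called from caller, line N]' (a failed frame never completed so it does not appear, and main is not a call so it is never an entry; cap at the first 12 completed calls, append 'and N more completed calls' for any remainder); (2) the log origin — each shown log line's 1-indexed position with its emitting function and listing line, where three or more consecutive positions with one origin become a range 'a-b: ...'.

Answer: the defect is in process_batch at line 5.
Key observation: Log line 10 is where behavior first shows: 'descend: n=3 acc=2' appears instead of 'descend: n=2 acc=3'.
Crash: process_batch, line 5, RecursionError.
Call chain: main -> audit_lot([0, -4, 9, -2]) (called at line 27) -> process_batch(3, 0) (called at line 21) -> process_batch(3, 2) (called at line 5) ×21.
First divergence: position 10 — shown 'descend: n=3 acc=2', intended 'descend: n=2 acc=3'.
Intended log window:
  8: shape_report done: 3
  9: descend: n=3 acc=0
  10: descend: n=2 acc=3
  11: descend: n=1 acc=5
Execution walk:
  shape_report([0, -4, 9, -2]) -> 3  [called from audit_lot, line 19]
Log origin:
  1: from main, line 26
  2: from audit_lot, line 18
  3: from shape_report, line 8
  4-7: from shape_report, line 13
  8: from shape_report, line 14
  9-30: from process_batch, line 4
A correct fix: line 5: replace `process_batch(step + seed_v, seed_v - 1)` with `process_batch(seed_v - 1, step + seed_v)`.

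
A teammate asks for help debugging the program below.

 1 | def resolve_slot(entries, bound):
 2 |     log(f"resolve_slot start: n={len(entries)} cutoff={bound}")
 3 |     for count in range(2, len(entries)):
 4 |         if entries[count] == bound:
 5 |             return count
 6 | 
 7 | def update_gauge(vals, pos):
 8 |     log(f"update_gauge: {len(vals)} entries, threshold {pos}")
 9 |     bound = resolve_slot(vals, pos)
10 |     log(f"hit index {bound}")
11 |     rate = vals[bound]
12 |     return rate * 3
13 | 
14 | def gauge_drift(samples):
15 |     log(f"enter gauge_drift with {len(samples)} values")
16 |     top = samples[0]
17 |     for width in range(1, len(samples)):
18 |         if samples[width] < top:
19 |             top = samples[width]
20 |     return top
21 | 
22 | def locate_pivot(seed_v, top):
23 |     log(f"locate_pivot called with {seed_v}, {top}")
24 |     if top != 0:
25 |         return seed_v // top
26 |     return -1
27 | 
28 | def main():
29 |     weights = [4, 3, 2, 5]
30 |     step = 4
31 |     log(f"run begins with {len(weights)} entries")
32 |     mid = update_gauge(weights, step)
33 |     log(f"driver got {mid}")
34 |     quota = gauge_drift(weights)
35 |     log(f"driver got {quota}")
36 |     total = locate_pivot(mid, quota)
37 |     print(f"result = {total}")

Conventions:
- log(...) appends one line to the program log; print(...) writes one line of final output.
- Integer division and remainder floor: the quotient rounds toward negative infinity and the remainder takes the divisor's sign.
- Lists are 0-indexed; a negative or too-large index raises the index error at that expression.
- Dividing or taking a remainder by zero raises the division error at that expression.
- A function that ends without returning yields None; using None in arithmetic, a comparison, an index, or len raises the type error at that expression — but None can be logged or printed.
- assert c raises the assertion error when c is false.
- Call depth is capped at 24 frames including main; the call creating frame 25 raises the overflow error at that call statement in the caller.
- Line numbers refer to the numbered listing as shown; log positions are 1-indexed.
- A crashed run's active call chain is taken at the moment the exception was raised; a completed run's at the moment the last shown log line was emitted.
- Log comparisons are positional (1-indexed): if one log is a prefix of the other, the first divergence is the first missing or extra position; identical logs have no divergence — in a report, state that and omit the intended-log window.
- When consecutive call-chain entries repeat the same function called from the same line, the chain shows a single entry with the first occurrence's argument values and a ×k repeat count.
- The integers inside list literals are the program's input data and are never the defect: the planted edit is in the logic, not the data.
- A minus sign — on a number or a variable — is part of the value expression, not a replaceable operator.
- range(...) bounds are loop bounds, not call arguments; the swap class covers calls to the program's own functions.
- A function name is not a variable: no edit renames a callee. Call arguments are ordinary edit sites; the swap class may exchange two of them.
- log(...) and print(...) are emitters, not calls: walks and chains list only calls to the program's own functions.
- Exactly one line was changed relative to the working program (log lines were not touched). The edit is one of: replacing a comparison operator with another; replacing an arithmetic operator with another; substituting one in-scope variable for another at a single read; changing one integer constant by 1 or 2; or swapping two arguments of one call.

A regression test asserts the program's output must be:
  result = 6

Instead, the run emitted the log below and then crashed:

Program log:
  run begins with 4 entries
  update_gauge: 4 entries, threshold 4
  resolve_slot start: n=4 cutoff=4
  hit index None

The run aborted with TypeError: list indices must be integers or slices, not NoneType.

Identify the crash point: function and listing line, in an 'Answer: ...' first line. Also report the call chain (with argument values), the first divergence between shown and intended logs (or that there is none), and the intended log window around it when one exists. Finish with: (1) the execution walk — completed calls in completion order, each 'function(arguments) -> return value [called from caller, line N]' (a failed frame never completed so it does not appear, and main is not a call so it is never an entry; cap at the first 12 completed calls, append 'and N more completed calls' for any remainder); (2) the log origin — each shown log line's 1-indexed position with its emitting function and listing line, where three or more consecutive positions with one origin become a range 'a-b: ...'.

Answer: the error was raised in update_gauge, line 11.
The tell: Log line 4 is where behavior first shows: 'hit index None' appears instead of 'hit index 0'.
Call chain: main -> update_gauge([4, 3, 2, 5], 4) (called at line 32).
First divergence: position 4 — the shown line 'hit index None' should read 'hit index 0'.
Intended log window:
  2: update_gauge: 4 entries, threshold 4
  3: resolve_slot start: n=4 cutoff=4
  4: hit index 0
  5: driver got 12
Execution walk:
  resolve_slot([4, 3, 2, 5], 4) -> None  [called from update_gauge, line 9]
Log origins:
  1: emitted by main (line 31)
  2: emitted by update_gauge (line 8)
  3: emitted by resolve_slot (line 2)
  4: emitted by update_gauge (line 10)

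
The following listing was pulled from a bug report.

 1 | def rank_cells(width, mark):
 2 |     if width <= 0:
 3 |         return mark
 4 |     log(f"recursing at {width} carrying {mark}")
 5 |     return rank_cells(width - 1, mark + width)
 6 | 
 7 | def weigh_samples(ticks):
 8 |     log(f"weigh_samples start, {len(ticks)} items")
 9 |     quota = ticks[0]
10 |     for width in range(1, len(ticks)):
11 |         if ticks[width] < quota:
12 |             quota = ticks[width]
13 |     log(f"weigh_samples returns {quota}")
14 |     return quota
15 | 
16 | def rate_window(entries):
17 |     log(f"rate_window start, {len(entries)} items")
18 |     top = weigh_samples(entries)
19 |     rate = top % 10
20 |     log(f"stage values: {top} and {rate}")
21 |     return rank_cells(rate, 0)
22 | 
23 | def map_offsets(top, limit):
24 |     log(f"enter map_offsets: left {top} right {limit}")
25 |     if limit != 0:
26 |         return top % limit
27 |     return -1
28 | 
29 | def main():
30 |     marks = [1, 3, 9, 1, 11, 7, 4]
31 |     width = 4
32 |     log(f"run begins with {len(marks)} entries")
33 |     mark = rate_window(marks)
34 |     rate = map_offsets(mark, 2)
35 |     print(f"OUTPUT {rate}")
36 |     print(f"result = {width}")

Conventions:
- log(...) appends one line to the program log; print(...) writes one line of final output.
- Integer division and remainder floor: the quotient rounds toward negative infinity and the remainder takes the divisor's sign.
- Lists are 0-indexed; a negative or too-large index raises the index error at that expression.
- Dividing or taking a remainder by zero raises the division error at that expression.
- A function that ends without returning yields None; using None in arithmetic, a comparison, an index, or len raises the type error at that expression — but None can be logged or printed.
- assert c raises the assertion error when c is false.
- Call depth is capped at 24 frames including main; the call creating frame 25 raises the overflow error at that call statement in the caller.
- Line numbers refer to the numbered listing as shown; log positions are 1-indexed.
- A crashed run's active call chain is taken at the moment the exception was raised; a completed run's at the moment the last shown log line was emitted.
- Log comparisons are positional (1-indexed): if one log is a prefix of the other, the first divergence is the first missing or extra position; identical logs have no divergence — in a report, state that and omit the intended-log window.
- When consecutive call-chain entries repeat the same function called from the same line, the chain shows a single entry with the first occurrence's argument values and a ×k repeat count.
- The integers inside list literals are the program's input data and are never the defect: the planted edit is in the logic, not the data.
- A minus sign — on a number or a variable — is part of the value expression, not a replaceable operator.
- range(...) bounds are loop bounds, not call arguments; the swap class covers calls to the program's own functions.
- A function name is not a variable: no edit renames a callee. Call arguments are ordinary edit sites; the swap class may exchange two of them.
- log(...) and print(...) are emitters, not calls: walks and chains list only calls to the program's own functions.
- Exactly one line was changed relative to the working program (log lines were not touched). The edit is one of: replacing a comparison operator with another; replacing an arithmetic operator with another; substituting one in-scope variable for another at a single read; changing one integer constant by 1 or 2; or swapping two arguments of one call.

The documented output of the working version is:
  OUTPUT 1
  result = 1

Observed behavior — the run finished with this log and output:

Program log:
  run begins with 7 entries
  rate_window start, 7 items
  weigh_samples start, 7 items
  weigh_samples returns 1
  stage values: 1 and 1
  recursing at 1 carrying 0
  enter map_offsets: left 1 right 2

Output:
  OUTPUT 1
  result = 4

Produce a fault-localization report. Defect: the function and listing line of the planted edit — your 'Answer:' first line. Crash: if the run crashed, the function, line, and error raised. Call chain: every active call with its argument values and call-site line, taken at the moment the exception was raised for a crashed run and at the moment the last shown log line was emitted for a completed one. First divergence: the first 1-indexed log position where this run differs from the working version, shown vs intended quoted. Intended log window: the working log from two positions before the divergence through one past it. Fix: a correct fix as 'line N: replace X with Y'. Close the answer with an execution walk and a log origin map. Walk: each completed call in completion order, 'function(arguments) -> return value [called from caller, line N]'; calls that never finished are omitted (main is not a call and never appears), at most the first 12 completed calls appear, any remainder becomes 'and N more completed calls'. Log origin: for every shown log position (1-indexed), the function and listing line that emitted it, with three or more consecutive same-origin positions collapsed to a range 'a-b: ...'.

Answer: the defect is in main at line 36.
Key observation: Log streams are identical — the defect surfaces only in the printed output.
Call chain: main -> map_offsets(1, 2) (called at line 34).
First divergence: none — the logs agree in full.
Execution walk:
  weigh_samples([1, 3, 9, 1, 11, 7, 4]) -> 1  [called from rate_window, line 18]
  rank_cells(0, 1) -> 1  [called from rank_cells, line 5]
  rank_cells(1, 0) -> 1  [called from rate_window, line 21]
  rate_window([1, 3, 9, 1, 11, 7, 4]) -> 1  [called from main, line 33]
  map_offsets(1, 2) -> 1  [called from main, line 34]
Origin of each log line:
  1 — main, line 32
  2 — rate_window, line 17
  3 — weigh_samples, line 8
  4 — weigh_samples, line 13
  5 — rate_window, line 20
  6 — rank_cells, line 4
  7 — map_offsets, line 24
A correct fix: line 36: replace `width` with `mark`.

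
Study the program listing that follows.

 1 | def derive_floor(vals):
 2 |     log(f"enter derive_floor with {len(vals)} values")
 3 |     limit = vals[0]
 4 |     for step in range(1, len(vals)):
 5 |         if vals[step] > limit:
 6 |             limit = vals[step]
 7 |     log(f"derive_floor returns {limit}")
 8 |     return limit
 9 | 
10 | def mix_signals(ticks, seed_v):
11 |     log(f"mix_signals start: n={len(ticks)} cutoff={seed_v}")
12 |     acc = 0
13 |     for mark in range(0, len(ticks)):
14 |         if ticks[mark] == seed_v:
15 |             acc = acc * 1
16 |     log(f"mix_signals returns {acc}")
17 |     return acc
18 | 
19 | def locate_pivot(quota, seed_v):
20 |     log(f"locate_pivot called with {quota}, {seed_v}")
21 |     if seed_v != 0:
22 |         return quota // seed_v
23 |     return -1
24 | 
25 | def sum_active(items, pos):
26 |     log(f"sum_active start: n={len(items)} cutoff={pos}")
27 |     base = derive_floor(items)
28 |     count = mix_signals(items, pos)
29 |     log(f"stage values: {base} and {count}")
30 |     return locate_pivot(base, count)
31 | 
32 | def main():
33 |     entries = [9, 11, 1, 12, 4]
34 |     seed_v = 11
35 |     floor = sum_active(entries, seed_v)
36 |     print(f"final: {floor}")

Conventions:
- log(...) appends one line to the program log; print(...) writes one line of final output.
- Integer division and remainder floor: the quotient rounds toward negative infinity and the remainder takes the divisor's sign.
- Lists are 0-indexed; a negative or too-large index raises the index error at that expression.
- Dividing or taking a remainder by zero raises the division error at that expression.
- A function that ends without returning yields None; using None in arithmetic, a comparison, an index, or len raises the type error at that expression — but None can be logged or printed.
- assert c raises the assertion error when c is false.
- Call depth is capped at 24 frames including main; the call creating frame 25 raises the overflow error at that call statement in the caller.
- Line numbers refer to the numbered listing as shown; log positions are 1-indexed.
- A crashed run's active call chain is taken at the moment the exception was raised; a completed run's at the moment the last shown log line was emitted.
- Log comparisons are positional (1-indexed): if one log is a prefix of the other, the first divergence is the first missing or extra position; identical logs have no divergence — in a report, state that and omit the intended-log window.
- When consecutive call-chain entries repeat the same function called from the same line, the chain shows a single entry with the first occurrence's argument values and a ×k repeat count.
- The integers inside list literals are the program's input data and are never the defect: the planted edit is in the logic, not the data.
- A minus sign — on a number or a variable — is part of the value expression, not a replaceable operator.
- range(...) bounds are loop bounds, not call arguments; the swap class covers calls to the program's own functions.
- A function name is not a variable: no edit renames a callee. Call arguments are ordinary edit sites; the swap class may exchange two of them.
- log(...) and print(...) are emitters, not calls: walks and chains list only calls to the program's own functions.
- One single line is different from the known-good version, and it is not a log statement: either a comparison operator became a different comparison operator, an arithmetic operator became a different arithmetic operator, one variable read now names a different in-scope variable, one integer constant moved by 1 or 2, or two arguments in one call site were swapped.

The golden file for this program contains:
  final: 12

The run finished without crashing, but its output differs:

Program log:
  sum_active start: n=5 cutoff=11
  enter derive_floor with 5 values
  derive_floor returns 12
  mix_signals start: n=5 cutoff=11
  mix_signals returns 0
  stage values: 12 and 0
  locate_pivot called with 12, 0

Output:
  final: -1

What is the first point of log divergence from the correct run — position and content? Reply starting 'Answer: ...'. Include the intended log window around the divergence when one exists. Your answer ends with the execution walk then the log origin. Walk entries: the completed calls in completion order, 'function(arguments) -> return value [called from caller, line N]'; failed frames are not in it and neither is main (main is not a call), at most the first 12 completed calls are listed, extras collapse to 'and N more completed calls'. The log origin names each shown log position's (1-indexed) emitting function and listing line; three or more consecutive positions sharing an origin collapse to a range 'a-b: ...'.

Answer: position 5 — the shown line 'mix_signals returns 0' should read 'mix_signals returns 1'.
Intended log window:
  3: derive_floor returns 12
  4: mix_signals start: n=5 cutoff=11
  5: mix_signals returns 1
  6: stage values: 12 and 1
Execution walk:
  derive_floor([9, 11, 1, 12, 4]) -> 12  [called from sum_active, line 27]
  mix_signals([9, 11, 1, 12, 4], 11) -> 0  [called from sum_active, line 28]
  locate_pivot(12, 0) -> -1  [called from sum_active, line 30]
  sum_active([9, 11, 1, 12, 4], 11) -> -1  [called from main, line 35]
Log origins:
  1: emitted by sum_active (line 26)
  2: emitted by derive_floor (line 2)
  3: emitted by derive_floor (line 7)
  4: emitted by mix_signals (line 11)
  5: emitted by mix_signals (line 16)
  6: emitted by sum_active (line 29)
  7: emitted by locate_pivot (line 20)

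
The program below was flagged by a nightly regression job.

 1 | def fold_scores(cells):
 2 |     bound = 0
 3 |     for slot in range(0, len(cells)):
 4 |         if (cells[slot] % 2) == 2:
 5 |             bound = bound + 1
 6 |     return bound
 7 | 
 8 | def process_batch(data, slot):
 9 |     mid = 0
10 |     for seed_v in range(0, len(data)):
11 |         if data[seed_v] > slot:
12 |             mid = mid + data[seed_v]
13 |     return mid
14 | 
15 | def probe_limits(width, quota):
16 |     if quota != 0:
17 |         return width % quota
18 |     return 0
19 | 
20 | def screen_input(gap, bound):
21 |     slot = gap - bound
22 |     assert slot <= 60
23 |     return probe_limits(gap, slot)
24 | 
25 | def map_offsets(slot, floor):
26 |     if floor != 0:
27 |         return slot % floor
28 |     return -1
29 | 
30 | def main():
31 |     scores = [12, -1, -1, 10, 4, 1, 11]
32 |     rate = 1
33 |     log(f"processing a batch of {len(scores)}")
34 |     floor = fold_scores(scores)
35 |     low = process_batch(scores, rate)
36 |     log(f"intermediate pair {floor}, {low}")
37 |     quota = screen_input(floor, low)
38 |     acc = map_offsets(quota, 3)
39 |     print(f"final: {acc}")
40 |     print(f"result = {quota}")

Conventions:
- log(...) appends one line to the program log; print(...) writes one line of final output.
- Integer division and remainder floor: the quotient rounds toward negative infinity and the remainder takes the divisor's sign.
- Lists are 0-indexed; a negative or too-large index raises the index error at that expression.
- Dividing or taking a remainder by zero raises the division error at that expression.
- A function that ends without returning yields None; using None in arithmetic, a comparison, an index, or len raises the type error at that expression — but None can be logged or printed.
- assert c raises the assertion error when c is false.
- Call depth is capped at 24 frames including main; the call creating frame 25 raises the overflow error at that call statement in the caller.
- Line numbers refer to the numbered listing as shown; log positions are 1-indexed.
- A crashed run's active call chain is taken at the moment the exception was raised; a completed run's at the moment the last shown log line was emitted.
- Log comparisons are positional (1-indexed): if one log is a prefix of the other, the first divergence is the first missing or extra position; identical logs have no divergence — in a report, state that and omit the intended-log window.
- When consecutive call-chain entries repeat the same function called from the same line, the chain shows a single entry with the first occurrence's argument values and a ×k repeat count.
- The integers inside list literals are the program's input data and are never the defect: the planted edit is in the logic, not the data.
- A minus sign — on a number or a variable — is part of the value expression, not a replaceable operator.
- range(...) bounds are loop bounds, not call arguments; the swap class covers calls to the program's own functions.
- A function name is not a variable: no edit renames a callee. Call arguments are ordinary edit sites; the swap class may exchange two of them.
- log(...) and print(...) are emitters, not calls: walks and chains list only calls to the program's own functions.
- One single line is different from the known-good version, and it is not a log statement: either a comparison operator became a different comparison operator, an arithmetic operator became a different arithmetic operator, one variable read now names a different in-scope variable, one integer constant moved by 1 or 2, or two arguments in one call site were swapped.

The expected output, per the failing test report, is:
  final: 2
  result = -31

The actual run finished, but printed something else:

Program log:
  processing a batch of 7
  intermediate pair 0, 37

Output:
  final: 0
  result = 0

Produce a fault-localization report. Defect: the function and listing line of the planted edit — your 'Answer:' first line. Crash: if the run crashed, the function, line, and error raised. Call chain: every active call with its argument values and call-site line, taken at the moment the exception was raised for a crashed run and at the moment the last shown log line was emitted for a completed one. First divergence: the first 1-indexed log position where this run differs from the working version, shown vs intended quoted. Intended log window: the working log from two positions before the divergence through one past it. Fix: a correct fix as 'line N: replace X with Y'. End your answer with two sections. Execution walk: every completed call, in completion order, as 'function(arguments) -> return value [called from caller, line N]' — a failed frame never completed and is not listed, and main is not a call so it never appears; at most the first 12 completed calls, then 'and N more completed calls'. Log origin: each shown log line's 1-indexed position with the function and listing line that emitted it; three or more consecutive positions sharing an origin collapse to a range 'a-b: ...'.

Answer: the defect is in fold_scores at line 4.
The tell: At log position 2 the runs split — shown 'intermediate pair 0, 37', but the working version logs 'intermediate pair 3, 37'.
Call chain: main.
First divergence: position 2 — the shown line 'intermediate pair 0, 37' should read 'intermediate pair 3, 37'.
Intended log window:
  1: processing a batch of 7
  2: intermediate pair 3, 37
Execution walk:
  fold_scores([12, -1, -1, 10, 4, 1, 11]) -> 0  [called from main, line 34]
  process_batch([12, -1, -1, 10, 4, 1, 11], 1) -> 37  [called from main, line 35]
  probe_limits(0, -37) -> 0  [called from screen_input, line 23]
  screen_input(0, 37) -> 0  [called from main, line 37]
  map_offsets(0, 3) -> 0  [called from main, line 38]
Origin of each log line:
  1: emitted by main (line 33)
  2: emitted by main (line 36)
A correct fix: line 4: replace `(cells[slot] % 2) == 2` with `(cells[slot] % 2) == 0`.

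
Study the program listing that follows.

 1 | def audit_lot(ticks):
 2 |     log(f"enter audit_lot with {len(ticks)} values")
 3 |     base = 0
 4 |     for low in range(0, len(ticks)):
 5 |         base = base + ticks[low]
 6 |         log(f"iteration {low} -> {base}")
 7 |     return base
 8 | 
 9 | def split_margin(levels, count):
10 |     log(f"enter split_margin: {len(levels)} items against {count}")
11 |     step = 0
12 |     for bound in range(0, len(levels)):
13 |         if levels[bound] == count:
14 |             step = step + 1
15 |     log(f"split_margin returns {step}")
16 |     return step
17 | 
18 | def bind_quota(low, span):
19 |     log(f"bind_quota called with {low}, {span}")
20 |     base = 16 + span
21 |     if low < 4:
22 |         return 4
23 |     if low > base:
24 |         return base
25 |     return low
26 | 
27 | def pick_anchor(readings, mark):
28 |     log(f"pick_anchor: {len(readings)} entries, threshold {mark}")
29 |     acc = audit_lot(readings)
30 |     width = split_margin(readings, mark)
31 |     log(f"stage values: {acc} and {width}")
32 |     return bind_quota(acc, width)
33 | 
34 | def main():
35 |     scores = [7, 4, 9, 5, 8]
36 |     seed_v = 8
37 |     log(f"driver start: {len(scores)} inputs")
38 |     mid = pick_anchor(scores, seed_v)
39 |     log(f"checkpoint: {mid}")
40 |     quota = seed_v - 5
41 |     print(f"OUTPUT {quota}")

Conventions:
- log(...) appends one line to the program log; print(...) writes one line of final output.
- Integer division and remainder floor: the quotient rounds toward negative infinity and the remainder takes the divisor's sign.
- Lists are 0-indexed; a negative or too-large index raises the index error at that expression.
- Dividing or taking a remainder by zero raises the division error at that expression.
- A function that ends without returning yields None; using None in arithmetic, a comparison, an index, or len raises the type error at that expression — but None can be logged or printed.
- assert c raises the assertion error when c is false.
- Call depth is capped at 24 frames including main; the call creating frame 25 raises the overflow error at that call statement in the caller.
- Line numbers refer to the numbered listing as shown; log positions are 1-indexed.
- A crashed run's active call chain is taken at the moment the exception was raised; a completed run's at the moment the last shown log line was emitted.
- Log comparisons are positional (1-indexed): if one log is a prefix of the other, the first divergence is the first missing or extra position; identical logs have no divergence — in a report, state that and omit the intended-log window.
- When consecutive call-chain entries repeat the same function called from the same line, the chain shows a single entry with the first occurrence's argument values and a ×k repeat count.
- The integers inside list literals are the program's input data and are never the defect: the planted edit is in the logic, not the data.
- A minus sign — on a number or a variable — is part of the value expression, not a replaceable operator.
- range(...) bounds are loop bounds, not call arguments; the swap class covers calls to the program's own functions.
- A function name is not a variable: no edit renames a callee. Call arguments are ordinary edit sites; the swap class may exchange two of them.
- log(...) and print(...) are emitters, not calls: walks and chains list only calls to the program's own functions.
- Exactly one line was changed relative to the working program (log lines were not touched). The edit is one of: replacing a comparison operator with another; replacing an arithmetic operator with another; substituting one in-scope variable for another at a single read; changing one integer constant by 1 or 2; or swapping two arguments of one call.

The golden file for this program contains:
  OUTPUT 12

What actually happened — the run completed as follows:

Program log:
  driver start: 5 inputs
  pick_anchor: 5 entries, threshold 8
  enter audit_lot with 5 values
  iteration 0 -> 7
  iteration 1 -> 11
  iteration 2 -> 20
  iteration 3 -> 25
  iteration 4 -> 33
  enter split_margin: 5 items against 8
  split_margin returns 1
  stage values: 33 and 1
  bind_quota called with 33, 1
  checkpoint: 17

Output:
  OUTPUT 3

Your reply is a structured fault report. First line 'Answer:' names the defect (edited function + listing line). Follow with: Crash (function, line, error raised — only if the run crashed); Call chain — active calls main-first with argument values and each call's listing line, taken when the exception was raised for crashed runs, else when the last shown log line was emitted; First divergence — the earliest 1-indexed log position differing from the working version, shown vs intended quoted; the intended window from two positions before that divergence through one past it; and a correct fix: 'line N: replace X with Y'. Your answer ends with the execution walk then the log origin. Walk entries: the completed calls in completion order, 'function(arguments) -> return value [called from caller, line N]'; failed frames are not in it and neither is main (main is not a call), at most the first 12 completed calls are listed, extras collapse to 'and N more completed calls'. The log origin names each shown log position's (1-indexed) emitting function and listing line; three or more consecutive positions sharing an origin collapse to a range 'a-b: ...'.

Answer: the defect is in main at line 40.
Key fact: No log line changed; the fault shows up purely in the output.
Call chain: main.
First divergence: none; the two logs match at every position.
Execution walk:
  audit_lot([7, 4, 9, 5, 8]) -> 33  [called from pick_anchor, line 29]
  split_margin([7, 4, 9, 5, 8], 8) -> 1  [called from pick_anchor, line 30]
  bind_quota(33, 1) -> 17  [called from pick_anchor, line 32]
  pick_anchor([7, 4, 9, 5, 8], 8) -> 17  [called from main, line 38]
Log origins:
  1: logged in main at line 37
  2: logged in pick_anchor at line 28
  3: logged in audit_lot at line 2
  4-8: logged in audit_lot at line 6
  9: logged in split_margin at line 10
  10: logged in split_margin at line 15
  11: logged in pick_anchor at line 31
  12: logged in bind_quota at line 19
  13: logged in main at line 39
A correct fix: line 40: replace `seed_v` with `mid`.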